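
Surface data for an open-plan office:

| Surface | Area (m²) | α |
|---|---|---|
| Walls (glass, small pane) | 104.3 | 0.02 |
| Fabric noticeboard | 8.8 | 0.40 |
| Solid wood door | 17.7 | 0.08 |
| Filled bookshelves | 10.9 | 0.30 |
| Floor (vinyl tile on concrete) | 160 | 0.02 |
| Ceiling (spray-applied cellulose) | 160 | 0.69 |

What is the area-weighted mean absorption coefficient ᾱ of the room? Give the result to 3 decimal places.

S = Σ Sᵢ = 104.3 + 8.8 + 17.7 + 10.9 + 160 + 160 = 461.7 m².
Σ(Sᵢαᵢ) = 104.3×0.02 + 8.8×0.40 + 17.7×0.08 + 10.9×0.30 + 160×0.02 + 160×0.69 = 123.892.
ᾱ = 123.892 / 461.7 = 0.268.

0.268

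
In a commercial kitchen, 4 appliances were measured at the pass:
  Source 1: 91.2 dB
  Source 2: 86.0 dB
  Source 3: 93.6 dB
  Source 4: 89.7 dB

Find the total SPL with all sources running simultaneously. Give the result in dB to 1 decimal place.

Sum in the linear (power) domain: Σ 10^(Lᵢ/10) = 10^(91.2/10) + 10^(86.0/10) + 10^(93.6/10) + 10^(89.7/10) = 4.94e+09.
Back to dB: 10·log₁₀ Σ = 96.9 dB.

96.9 dB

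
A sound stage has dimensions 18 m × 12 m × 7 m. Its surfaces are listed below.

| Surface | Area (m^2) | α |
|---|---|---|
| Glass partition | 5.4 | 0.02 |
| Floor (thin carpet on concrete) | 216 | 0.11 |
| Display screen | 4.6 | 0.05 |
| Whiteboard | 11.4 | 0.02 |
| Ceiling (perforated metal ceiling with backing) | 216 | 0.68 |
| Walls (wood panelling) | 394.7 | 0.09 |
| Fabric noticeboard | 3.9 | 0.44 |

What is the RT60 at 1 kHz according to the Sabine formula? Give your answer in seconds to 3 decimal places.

1.168 seconds

Total absorption A = 5.4×0.02 + 216×0.11 + 4.6×0.05 + 11.4×0.02 + 216×0.68 + 394.7×0.09 + 3.9×0.44
  = 0.108 + 23.760 + 0.230 + 0.228 + 146.880 + 35.523 + 1.716 = 208.445 m^2 sabins.
V = 18·12·7 = 1512 m³.
Sabine: RT60 = 0.161 × 1512 / 208.445 = 1.168 s.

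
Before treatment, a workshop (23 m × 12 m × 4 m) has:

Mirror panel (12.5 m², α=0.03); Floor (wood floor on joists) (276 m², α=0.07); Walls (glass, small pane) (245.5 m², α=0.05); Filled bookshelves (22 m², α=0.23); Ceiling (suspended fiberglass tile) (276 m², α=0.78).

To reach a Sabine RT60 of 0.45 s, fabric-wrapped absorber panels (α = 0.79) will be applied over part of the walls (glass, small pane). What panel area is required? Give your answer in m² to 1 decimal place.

192.8

Total absorption A₁ = 12.5·0.03 + 276·0.07 + 245.5·0.05 + 22·0.23 + 276·0.78
  = 0.375 + 19.320 + 12.275 + 5.060 + 215.280 = 252.310 m² sabins.
V = 1104 m³. Target absorption A₂ = 0.161 × 1104 / 0.45 = 394.987 sabins.
ΔA needed = 394.987 − 252.310 = 142.677 sabins.
Net gain per m²: Δα = 0.79 − 0.05 = 0.74.
Panel area = 142.677 / 0.74 = 192.8 m².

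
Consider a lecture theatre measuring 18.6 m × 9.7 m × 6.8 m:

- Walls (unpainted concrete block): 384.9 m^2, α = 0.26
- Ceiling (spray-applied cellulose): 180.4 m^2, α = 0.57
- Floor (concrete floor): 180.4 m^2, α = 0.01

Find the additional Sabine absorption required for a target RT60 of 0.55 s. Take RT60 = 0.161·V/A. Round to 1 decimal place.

A₁ = Σ Sᵢαᵢ = 384.9*0.26 + 180.4*0.57 + 180.4*0.01 = 204.706 sabins.
For T = 0.55 s, need A₂ = 0.161·V/T = 0.161·1226.856/0.55 = 359.134 sabins.
Additional absorption ΔA = 359.134 − 204.706 = 154.4 sabins.

154.4 sabins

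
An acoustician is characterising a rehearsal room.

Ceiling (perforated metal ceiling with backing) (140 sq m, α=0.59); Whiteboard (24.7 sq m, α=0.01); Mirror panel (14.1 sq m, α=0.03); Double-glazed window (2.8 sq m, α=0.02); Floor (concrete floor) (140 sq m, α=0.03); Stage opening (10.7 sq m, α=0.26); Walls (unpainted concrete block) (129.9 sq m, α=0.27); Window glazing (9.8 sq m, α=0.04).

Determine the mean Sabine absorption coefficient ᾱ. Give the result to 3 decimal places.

0.266

S = Σ Sᵢ = 140 + 24.7 + 14.1 + 2.8 + 140 + 10.7 + 129.9 + 9.8 = 472.0 sq m.
A = 140*0.59 + 24.7*0.01 + 14.1*0.03 + 2.8*0.02 + 140*0.03 + 10.7*0.26 + 129.9*0.27 + 9.8*0.04 = 125.773 sabins.
ᾱ = A/S = 0.266.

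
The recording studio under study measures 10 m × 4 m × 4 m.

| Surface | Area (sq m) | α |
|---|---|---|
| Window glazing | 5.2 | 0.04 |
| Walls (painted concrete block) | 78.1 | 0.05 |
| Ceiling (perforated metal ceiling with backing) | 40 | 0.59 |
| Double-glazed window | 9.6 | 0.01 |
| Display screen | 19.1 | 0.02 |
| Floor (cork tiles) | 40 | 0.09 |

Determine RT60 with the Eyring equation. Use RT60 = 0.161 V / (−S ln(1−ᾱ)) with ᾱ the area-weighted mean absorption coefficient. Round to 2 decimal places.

S = Σ Sᵢ = 192.0 sq m.
Σ(Sᵢαᵢ) = 5.2·0.04 + 78.1·0.05 + 40·0.59 + 9.6·0.01 + 19.1·0.02 + 40·0.09 = 31.791.
Mean coefficient ᾱ = A/S = 0.1656.
Eyring denominator: −S ln(1−ᾱ) = 34.760.
V = 10 × 4 × 4 = 160 m³.
RT60 = 0.161 × 160 / 34.760 = 0.74 s.

0.74 s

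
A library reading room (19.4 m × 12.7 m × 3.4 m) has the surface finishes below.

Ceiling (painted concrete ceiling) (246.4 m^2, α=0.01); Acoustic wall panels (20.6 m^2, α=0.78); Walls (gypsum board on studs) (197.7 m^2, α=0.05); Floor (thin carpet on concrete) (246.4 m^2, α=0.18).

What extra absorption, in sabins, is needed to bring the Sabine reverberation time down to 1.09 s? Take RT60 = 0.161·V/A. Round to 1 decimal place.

51.0 sabins

Total absorption A₁ = 246.4*0.01 + 20.6*0.78 + 197.7*0.05 + 246.4*0.18
  = 2.464 + 16.068 + 9.885 + 44.352 = 72.769 m^2 sabins.
V = 837.692 m³. Required absorption A₂ = 0.161 × 837.692 / 1.09 = 123.732 sabins.
Additional absorption ΔA = 123.732 − 72.769 = 51.0 sabins.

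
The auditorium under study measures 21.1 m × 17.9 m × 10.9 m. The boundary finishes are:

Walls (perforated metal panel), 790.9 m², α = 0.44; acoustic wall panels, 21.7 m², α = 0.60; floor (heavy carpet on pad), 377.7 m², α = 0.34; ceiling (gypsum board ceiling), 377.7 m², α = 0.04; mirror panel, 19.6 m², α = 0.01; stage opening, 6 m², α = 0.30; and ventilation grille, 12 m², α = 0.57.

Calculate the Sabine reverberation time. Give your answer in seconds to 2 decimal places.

1.29 s

A = Σ Sᵢαᵢ = 790.9·0.44 + 21.7·0.60 + 377.7·0.34 + 377.7·0.04 + 19.6·0.01 + 6·0.30 + 12·0.57 = 513.378 sabins.
Volume V = 21.1 × 17.9 × 10.9 = 4116.821 m³.
RT60 = 0.161 · V / A = 0.161 × 4116.821 / 513.378 = 1.29 s.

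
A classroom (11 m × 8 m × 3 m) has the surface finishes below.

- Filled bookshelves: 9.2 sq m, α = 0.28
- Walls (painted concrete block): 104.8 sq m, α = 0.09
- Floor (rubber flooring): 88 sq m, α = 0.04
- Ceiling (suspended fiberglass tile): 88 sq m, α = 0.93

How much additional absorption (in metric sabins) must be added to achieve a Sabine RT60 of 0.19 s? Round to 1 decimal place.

126.3 sabins

Total absorption A₁ = 9.2×0.28 + 104.8×0.09 + 88×0.04 + 88×0.93
  = 2.576 + 9.432 + 3.520 + 81.840 = 97.368 sq m sabins.
For T = 0.19 s, need A₂ = 0.161·V/T = 0.161·264/0.19 = 223.705 sabins.
Additional absorption ΔA = 223.705 − 97.368 = 126.3 sabins.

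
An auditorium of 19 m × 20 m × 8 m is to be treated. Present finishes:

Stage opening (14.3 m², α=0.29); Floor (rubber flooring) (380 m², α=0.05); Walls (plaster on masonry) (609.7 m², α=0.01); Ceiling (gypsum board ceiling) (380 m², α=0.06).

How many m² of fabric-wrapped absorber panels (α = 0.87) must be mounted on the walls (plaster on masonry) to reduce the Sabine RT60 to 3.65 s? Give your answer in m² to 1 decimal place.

Equivalent absorption area: A₁ = 14.3*0.29 + 380*0.05 + 609.7*0.01 + 380*0.06 = 52.044 m².
Required A₂ = 0.161·3040/3.65 = 134.093 sabins.
ΔA needed = 134.093 − 52.044 = 82.049 sabins.
Net gain per m²: Δα = 0.87 − 0.01 = 0.86.
Area = ΔA/Δα = 82.049/0.86 = 95.4 m².

95.4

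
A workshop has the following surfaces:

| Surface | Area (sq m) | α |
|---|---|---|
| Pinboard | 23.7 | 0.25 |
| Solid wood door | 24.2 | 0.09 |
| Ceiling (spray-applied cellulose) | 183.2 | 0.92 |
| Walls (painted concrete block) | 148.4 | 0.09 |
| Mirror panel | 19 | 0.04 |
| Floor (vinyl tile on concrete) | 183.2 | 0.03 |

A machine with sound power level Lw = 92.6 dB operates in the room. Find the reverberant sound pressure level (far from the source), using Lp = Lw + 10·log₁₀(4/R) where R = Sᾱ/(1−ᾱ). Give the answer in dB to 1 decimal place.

A = 196.259 sabins; S = 581.7 sq m.
ᾱ = 196.259/581.7 = 0.3374; R = Sᾱ/(1−ᾱ) = 196.259/(1−0.3374) = 296.195 sq m.
Lp = Lw + 10 log₁₀(4/R) = 92.6 -18.70 = 73.9 dB.

73.9 dB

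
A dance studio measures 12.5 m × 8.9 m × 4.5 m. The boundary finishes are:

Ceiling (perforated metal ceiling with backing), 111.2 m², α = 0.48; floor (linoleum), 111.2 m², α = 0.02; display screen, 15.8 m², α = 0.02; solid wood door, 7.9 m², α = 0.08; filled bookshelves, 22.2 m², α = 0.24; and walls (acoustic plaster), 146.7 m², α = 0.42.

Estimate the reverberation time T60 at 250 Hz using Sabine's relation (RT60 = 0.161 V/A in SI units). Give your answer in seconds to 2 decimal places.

A = Σ Sᵢαᵢ = 111.2×0.48 + 111.2×0.02 + 15.8×0.02 + 7.9×0.08 + 22.2×0.24 + 146.7×0.42 = 123.490 sabins.
V = 12.5·8.9·4.5 = 500.625 m³.
Sabine: RT60 = 0.161 × 500.625 / 123.490 = 0.65 s.

0.65 s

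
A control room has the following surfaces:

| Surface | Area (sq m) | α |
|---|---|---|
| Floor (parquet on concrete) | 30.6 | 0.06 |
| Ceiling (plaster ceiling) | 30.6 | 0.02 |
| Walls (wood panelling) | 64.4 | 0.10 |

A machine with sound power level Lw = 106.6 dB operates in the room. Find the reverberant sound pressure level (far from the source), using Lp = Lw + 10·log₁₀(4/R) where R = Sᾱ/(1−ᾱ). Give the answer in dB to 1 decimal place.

102.8 dB

A = 8.888 sabins; S = 125.6 sq m.
ᾱ = 8.888/125.6 = 0.0708; R = Sᾱ/(1−ᾱ) = 8.888/(1−0.0708) = 9.565 sq m.
Lp = Lw + 10 log₁₀(4/R) = 106.6 -3.79 = 102.8 dB.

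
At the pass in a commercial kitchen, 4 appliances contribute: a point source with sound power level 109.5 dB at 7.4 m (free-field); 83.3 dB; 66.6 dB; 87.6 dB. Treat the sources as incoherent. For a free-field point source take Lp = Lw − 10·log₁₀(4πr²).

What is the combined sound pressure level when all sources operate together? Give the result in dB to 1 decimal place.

Source at 7.4 m: Lp = 109.5 − 10·log₁₀(4π·7.4²) = 109.5 − 10·log₁₀(688.134) = 81.1 dB.
Σ 10^(Lᵢ/10) = 9.226e+08.
Combined level = 10 log₁₀(9.226e+08) = 89.7 dB.

89.7 dB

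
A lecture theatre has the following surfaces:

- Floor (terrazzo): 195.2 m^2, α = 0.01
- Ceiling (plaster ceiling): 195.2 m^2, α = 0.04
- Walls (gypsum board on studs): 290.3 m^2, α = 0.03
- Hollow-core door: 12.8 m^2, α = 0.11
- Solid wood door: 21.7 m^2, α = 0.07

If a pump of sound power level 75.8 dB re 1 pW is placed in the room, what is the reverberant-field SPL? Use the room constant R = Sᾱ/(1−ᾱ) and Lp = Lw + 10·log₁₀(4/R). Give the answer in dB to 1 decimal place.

A = 21.396 sabins; S = 715.2 m^2.
ᾱ = 21.396/715.2 = 0.0299; R = Sᾱ/(1−ᾱ) = 21.396/(1−0.0299) = 22.055 m^2.
Lp = Lw + 10 log₁₀(4/R) = 75.8 -7.41 = 68.4 dB.

68.4 dB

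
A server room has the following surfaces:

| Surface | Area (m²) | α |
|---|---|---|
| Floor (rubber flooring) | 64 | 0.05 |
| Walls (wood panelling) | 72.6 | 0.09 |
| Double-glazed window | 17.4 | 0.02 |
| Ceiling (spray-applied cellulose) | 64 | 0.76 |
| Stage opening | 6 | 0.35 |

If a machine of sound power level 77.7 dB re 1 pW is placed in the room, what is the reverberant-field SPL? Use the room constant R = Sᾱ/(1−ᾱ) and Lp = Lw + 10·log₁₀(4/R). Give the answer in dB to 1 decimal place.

A = 60.822 sabins; S = 224.0 m².
ᾱ = 0.2715, so room constant R = A/(1−ᾱ) = 83.489 m².
Lp = 77.7 + 10·log₁₀(4/83.489) = 77.7 + (-13.20) = 64.5 dB.

64.5 dB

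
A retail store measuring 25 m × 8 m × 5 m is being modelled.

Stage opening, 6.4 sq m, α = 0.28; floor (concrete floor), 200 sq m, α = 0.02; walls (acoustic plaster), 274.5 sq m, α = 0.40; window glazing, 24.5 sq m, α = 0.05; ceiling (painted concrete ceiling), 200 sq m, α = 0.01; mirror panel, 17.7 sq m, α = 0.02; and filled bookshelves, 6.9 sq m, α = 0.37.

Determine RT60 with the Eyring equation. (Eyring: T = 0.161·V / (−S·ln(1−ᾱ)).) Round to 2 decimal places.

S = Σ Sᵢ = 730.0 sq m.
Σ(Sᵢαᵢ) = 6.4×0.28 + 200×0.02 + 274.5×0.40 + 24.5×0.05 + 200×0.01 + 17.7×0.02 + 6.9×0.37 = 121.724.
Mean coefficient ᾱ = A/S = 0.1667.
−S·ln(1−ᾱ) = −730.0 × ln(1 − 0.1667) = 133.124.
V = 25 × 8 × 5 = 1000 m³.
T = 0.161·V/[−S·ln(1−ᾱ)] = 0.161·1000/133.124 = 1.21 s.

1.21 s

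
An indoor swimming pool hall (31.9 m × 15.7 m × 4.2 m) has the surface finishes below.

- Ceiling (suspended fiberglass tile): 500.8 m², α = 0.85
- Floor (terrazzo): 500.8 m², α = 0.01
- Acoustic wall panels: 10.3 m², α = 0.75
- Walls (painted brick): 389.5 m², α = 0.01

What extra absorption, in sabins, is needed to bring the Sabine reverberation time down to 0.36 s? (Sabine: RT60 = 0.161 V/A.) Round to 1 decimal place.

Total absorption A₁ = 500.8×0.85 + 500.8×0.01 + 10.3×0.75 + 389.5×0.01
  = 425.680 + 5.008 + 7.725 + 3.895 = 442.308 m² sabins.
V = 2103.486 m³. Required absorption A₂ = 0.161 × 2103.486 / 0.36 = 940.726 sabins.
Shortfall: 940.726 − 442.308 = 498.4 sabins.

498.4 sabins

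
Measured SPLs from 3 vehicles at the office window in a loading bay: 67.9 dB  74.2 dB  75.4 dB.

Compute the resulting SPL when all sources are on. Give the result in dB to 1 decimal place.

78.3 dB

Σ 10^(Lᵢ/10) = 6.714e+07.
Combined level = 10 log₁₀(6.714e+07) = 78.3 dB.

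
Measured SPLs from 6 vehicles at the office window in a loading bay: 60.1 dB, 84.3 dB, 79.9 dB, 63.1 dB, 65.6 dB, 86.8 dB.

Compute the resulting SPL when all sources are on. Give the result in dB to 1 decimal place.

Converting to relative power and adding: 10^(60.1/10) + 10^(84.3/10) + 10^(79.9/10) + 10^(63.1/10) + 10^(65.6/10) + 10^(86.8/10) = 8.522e+08.
L_total = 10·log₁₀(8.522e+08) = 89.3 dB.

89.3 dB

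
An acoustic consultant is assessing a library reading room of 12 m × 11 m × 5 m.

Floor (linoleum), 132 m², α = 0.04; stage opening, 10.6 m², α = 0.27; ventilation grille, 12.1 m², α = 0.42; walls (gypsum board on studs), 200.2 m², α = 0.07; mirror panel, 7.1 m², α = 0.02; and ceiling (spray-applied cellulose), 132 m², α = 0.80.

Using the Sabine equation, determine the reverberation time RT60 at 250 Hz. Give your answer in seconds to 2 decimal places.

A = Σ Sᵢαᵢ = 132·0.04 + 10.6·0.27 + 12.1·0.42 + 200.2·0.07 + 7.1·0.02 + 132·0.80 = 132.980 sabins.
V = 12·11·5 = 660 m³.
RT60 = 0.161 · V / A = 0.161 × 660 / 132.980 = 0.80 s.

0.80 s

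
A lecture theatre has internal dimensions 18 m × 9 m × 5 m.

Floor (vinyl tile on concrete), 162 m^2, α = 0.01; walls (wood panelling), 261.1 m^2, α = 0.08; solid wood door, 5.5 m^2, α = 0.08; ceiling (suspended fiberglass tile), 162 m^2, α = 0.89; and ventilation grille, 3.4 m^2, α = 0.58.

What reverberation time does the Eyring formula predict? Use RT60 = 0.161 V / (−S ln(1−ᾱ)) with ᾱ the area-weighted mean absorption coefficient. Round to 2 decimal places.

S = Σ Sᵢ = 594.0 m^2.
Σ(Sᵢαᵢ) = 162·0.01 + 261.1·0.08 + 5.5·0.08 + 162·0.89 + 3.4·0.58 = 169.100.
ᾱ = 169.100 / 594.0 = 0.2847.
−S·ln(1−ᾱ) = −594.0 × ln(1 − 0.2847) = 199.022.
V = 18 × 9 × 5 = 810 m³.
RT60 = 0.161 × 810 / 199.022 = 0.66 s.

0.66 seconds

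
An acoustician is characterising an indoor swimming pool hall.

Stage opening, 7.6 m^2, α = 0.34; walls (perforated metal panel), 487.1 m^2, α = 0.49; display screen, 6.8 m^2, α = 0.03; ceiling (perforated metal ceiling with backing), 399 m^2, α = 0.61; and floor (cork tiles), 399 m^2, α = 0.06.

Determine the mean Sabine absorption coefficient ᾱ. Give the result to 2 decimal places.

0.39

Total surface area S = 1299.5 m^2.
Σ(Sᵢαᵢ) = 7.6·0.34 + 487.1·0.49 + 6.8·0.03 + 399·0.61 + 399·0.06 = 508.797.
ᾱ = A/S = 0.39.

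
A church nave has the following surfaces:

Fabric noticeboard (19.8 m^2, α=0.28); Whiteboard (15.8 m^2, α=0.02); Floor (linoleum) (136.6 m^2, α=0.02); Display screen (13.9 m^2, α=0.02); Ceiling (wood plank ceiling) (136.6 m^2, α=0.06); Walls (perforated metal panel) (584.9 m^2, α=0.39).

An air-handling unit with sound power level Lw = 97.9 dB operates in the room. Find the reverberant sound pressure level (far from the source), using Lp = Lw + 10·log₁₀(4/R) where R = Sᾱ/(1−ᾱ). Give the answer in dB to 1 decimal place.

A = 245.177 sabins; S = 907.6 m^2.
ᾱ = 0.2701, so room constant R = A/(1−ᾱ) = 335.905 m^2.
Lp = Lw + 10 log₁₀(4/R) = 97.9 -19.24 = 78.7 dB.

78.7 dB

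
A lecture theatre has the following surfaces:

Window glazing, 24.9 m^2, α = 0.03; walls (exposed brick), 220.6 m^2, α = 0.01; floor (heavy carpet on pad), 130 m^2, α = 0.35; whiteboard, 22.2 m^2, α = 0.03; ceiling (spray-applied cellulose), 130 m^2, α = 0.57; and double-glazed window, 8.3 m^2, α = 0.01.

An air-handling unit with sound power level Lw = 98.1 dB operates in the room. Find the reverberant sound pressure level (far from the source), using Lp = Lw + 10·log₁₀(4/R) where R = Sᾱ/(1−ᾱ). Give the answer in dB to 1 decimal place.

Σ(Sᵢαᵢ) = 24.9·0.03 + 220.6·0.01 + 130·0.35 + 22.2·0.03 + 130·0.57 + 8.3·0.01 = 123.302; total area S = 536.0 m^2.
ᾱ = 123.302/536.0 = 0.2300; R = Sᾱ/(1−ᾱ) = 123.302/(1−0.2300) = 160.132 m^2.
Lp = Lw + 10 log₁₀(4/R) = 98.1 -16.02 = 82.1 dB.

82.1 dB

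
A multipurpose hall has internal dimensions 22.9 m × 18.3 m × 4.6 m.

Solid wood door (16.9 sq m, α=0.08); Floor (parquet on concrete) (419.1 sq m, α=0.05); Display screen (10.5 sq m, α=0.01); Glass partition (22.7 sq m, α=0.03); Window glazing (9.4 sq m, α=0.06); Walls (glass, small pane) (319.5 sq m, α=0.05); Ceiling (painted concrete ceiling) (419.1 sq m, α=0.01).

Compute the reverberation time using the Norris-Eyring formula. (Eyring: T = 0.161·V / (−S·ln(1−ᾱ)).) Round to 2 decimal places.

S = Σ Sᵢ = 1217.2 sq m.
Σ(Sᵢαᵢ) = 16.9×0.08 + 419.1×0.05 + 10.5×0.01 + 22.7×0.03 + 9.4×0.06 + 319.5×0.05 + 419.1×0.01 = 43.823.
ᾱ = 43.823 / 1217.2 = 0.0360.
−S·ln(1−ᾱ) = −1217.2 × ln(1 − 0.0360) = 44.627.
V = 22.9 × 18.3 × 4.6 = 1927.722 m³.
RT60 = 0.161 × 1927.722 / 44.627 = 6.95 s.

6.95 sec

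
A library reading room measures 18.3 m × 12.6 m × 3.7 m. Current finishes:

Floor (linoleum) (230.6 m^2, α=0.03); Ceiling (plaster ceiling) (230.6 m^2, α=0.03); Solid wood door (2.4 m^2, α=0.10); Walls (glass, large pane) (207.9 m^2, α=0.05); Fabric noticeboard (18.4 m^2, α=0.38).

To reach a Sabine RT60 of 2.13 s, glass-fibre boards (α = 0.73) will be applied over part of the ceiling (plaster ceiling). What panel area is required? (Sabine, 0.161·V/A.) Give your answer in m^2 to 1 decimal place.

47.2

A₁ = Σ Sᵢαᵢ = 230.6·0.03 + 230.6·0.03 + 2.4·0.10 + 207.9·0.05 + 18.4·0.38 = 31.463 sabins.
Required A₂ = 0.161·853.146/2.13 = 64.487 sabins.
ΔA needed = 64.487 − 31.463 = 33.024 sabins.
Each m^2 of panel replacing the ceiling (plaster ceiling) adds (0.73 − 0.03) = 0.70 sabins.
Panel area = 33.024 / 0.70 = 47.2 m^2.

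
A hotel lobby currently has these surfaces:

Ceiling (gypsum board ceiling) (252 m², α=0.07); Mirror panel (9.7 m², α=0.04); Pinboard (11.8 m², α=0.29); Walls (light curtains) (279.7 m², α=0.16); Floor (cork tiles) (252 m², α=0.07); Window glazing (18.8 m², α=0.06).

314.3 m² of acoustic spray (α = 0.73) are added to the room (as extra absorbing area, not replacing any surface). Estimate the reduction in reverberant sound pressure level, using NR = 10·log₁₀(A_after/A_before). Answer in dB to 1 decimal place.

5.7 dB

A_before = Σ Sᵢαᵢ = 252*0.07 + 9.7*0.04 + 11.8*0.29 + 279.7*0.16 + 252*0.07 + 18.8*0.06 = 84.970 sabins.
Added absorption = 314.3 × 0.73 = 229.439 sabins.
A_after = 84.970 + 229.439 = 314.409 sabins.
Reduction = 10 log₁₀(A_after/A_before) = 10 log₁₀(3.7002) = 5.7 dB.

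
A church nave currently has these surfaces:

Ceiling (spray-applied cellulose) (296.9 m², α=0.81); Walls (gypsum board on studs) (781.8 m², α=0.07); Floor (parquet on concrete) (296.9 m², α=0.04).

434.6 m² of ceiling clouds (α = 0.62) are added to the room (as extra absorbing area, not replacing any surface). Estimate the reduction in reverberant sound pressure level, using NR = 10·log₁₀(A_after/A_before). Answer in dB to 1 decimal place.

2.7 dB

Total absorption A_before = 296.9×0.81 + 781.8×0.07 + 296.9×0.04
  = 240.489 + 54.726 + 11.876 = 307.091 m² sabins.
Treatment contributes 434.6·0.62 = 269.452 sabins.
New total A_after = 576.543 sabins.
Reduction = 10 log₁₀(A_after/A_before) = 10 log₁₀(1.8774) = 2.7 dB.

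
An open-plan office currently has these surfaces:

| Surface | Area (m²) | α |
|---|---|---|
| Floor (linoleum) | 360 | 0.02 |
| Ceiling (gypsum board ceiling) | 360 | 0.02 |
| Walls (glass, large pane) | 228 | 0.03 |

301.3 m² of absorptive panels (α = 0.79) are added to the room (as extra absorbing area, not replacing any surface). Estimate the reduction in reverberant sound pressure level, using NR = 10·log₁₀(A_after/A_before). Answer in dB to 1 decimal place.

Summing Sᵢαᵢ: 7.200 + 7.200 + 6.840 → A_before = 21.240 sabins.
Treatment contributes 301.3·0.79 = 238.027 sabins.
A_after = 21.240 + 238.027 = 259.267 sabins.
Reduction = 10 log₁₀(A_after/A_before) = 10 log₁₀(12.2065) = 10.9 dB.

10.9 dB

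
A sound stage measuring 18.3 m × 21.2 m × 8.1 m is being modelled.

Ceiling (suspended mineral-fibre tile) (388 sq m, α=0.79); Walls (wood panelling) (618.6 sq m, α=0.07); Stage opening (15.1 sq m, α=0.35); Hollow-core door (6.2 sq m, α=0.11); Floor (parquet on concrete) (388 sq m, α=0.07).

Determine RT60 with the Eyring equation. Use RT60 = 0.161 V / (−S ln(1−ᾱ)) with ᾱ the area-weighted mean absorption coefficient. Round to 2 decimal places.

Total surface area S = 388 + 618.6 + 15.1 + 6.2 + 388 = 1415.9 sq m.
Σ(Sᵢαᵢ) = 388·0.79 + 618.6·0.07 + 15.1·0.35 + 6.2·0.11 + 388·0.07 = 382.949.
Mean coefficient ᾱ = A/S = 0.2705.
−S·ln(1−ᾱ) = −1415.9 × ln(1 − 0.2705) = 446.569.
V = 18.3 × 21.2 × 8.1 = 3142.476 m³.
T = 0.161·V/[−S·ln(1−ᾱ)] = 0.161·3142.476/446.569 = 1.13 s.

1.13 s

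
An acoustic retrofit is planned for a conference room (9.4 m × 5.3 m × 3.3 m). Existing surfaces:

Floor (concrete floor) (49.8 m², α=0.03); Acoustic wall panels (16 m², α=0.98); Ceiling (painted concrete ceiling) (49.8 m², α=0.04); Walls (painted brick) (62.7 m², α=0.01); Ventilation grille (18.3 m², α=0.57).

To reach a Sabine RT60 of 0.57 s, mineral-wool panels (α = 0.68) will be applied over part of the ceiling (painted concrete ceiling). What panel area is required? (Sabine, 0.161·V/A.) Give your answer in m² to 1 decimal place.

25.3

Equivalent absorption area: A₁ = 49.8×0.03 + 16×0.98 + 49.8×0.04 + 62.7×0.01 + 18.3×0.57 = 30.224 m².
Required A₂ = 0.161·164.406/0.57 = 46.437 sabins.
ΔA needed = 46.437 − 30.224 = 16.213 sabins.
Net gain per m²: Δα = 0.68 − 0.04 = 0.64.
Area = ΔA/Δα = 16.213/0.64 = 25.3 m².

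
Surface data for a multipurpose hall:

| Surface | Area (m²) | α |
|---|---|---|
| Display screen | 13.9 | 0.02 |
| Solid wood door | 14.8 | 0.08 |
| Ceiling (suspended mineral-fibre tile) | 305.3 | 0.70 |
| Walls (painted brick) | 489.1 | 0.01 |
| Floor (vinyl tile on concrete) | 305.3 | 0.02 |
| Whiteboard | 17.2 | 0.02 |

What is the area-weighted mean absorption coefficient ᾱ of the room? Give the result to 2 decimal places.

0.20

Total surface area S = 1145.6 m².
Weighted sum Σ Sα = 226.513.
ᾱ = A/S = 0.20.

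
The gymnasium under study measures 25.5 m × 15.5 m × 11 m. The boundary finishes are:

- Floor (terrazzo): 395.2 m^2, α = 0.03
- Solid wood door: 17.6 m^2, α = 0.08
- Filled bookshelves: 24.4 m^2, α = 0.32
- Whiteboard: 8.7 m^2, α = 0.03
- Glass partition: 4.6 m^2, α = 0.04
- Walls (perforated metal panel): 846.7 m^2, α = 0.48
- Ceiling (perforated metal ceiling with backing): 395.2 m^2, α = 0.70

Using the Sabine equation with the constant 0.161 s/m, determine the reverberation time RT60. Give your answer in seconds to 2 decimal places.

Total absorption A = 395.2*0.03 + 17.6*0.08 + 24.4*0.32 + 8.7*0.03 + 4.6*0.04 + 846.7*0.48 + 395.2*0.70
  = 11.856 + 1.408 + 7.808 + 0.261 + 0.184 + 406.416 + 276.640 = 704.573 m^2 sabins.
Volume V = 25.5 × 15.5 × 11 = 4347.75 m³.
T = 0.161 V/A = 0.161·4347.75/704.573 = 0.99 s.

0.99 seconds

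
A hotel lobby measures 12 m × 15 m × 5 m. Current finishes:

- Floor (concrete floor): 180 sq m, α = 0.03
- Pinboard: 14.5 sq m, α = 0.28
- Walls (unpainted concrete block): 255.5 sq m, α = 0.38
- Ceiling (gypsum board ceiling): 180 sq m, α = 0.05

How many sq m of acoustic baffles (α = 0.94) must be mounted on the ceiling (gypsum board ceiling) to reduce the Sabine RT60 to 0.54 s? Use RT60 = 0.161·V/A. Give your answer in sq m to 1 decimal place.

Summing Sᵢαᵢ: 5.400 + 4.060 + 97.090 + 9.000 → A₁ = 115.550 sabins.
Required A₂ = 0.161·900/0.54 = 268.333 sabins.
Absorption to add: 268.333 − 115.550 = 152.783 sabins.
Each sq m of panel replacing the ceiling (gypsum board ceiling) adds (0.94 − 0.05) = 0.89 sabins.
Panel area = 152.783 / 0.89 = 171.7 sq m.

171.7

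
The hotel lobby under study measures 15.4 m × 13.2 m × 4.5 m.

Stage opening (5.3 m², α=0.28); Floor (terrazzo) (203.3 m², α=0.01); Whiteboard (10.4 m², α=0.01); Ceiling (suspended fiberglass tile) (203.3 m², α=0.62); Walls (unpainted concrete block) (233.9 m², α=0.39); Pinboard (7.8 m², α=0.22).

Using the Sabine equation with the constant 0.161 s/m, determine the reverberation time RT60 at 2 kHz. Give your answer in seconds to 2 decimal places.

0.66 s

A = Σ Sᵢαᵢ = 5.3×0.28 + 203.3×0.01 + 10.4×0.01 + 203.3×0.62 + 233.9×0.39 + 7.8×0.22 = 222.604 sabins.
Room volume: 914.76 m³.
RT60 = 0.161 · V / A = 0.161 × 914.76 / 222.604 = 0.66 s.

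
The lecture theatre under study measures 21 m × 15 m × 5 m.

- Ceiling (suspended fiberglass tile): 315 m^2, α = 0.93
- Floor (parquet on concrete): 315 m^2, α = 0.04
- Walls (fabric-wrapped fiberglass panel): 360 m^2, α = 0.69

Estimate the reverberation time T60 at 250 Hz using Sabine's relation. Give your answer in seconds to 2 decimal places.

0.46 s

A = Σ Sᵢαᵢ = 315×0.93 + 315×0.04 + 360×0.69 = 553.950 sabins.
Volume V = 21 × 15 × 5 = 1575 m³.
RT60 = 0.161 · V / A = 0.161 × 1575 / 553.950 = 0.46 s.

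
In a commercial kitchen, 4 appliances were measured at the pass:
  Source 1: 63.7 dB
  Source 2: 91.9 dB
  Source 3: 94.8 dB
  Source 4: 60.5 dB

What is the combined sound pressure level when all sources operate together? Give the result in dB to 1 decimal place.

Sum in the linear (power) domain: Σ 10^(Lᵢ/10) = 10^(63.7/10) + 10^(91.9/10) + 10^(94.8/10) + 10^(60.5/10) = 4.572e+09.
Back to dB: 10·log₁₀ Σ = 96.6 dB.

96.6 dB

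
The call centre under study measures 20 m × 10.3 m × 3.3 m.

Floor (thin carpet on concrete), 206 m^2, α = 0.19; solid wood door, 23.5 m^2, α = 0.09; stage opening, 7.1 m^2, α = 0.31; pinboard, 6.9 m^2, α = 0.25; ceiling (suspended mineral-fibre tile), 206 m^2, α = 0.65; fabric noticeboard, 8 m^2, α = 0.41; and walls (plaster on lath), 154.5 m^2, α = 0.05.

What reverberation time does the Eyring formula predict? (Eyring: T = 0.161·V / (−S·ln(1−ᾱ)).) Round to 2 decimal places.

0.48 seconds

Total surface area S = 206 + 23.5 + 7.1 + 6.9 + 206 + 8 + 154.5 = 612.0 m^2.
Absorption A = 206×0.19 + 23.5×0.09 + 7.1×0.31 + 6.9×0.25 + 206×0.65 + 8×0.41 + 154.5×0.05 = 190.086 sabins.
ᾱ = 190.086 / 612.0 = 0.3106.
−S·ln(1−ᾱ) = −612.0 × ln(1 − 0.3106) = 227.623.
V = 20 × 10.3 × 3.3 = 679.8 m³.
T = 0.161·V/[−S·ln(1−ᾱ)] = 0.161·679.8/227.623 = 0.48 s.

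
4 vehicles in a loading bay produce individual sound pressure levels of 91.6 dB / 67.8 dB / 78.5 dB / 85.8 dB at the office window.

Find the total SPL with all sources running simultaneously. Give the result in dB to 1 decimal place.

92.8 dB

Converting to relative power and adding: 10^(91.6/10) + 10^(67.8/10) + 10^(78.5/10) + 10^(85.8/10) = 1.902e+09.
L_total = 10·log₁₀(1.902e+09) = 92.8 dB.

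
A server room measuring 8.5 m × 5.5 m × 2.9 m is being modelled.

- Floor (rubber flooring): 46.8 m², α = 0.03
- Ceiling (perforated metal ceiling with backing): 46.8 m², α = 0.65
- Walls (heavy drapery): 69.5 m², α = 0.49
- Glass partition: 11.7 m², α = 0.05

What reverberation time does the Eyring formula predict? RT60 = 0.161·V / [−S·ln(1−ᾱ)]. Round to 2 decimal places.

S = Σ Sᵢ = 174.8 m².
Absorption A = 46.8·0.03 + 46.8·0.65 + 69.5·0.49 + 11.7·0.05 = 66.464 sabins.
Mean coefficient ᾱ = A/S = 0.3802.
−S·ln(1−ᾱ) = −174.8 × ln(1 − 0.3802) = 83.617.
V = 8.5 × 5.5 × 2.9 = 135.575 m³.
RT60 = 0.161 × 135.575 / 83.617 = 0.26 s.

0.26 sec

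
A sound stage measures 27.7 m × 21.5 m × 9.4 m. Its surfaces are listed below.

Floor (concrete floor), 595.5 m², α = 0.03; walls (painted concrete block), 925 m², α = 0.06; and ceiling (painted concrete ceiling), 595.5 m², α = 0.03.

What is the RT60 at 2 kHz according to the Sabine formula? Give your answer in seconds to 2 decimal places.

9.88 sec

Total absorption A = 595.5×0.03 + 925×0.06 + 595.5×0.03
  = 17.865 + 55.500 + 17.865 = 91.230 m² sabins.
V = 27.7·21.5·9.4 = 5598.17 m³.
T = 0.161 V/A = 0.161·5598.17/91.230 = 9.88 s.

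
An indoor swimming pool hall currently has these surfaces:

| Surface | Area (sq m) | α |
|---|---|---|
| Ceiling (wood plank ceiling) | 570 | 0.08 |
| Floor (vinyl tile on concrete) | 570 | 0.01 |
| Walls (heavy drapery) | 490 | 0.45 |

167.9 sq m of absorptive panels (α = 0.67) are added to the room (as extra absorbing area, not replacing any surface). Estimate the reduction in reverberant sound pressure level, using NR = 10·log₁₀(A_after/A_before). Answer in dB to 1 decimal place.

Total absorption A_before = 570*0.08 + 570*0.01 + 490*0.45
  = 45.600 + 5.700 + 220.500 = 271.800 sq m sabins.
Added absorption = 167.9 × 0.67 = 112.493 sabins.
A_after = 271.800 + 112.493 = 384.293 sabins.
Reduction = 10 log₁₀(A_after/A_before) = 10 log₁₀(1.4139) = 1.5 dB.

1.5 dB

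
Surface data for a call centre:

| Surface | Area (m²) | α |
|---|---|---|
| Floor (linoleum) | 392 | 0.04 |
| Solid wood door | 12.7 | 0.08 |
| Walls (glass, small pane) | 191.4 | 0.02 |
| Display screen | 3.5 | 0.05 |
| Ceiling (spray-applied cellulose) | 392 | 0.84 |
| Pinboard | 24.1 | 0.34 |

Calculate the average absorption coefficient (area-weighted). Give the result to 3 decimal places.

0.353

S = Σ Sᵢ = 392 + 12.7 + 191.4 + 3.5 + 392 + 24.1 = 1015.7 m².
Σ(Sᵢαᵢ) = 392·0.04 + 12.7·0.08 + 191.4·0.02 + 3.5·0.05 + 392·0.84 + 24.1·0.34 = 358.173.
ᾱ = 358.173 / 1015.7 = 0.353.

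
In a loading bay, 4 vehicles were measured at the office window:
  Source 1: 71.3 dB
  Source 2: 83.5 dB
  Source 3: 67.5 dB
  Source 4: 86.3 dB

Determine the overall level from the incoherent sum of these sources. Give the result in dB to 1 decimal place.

88.3 dB

Converting to relative power and adding: 10^(71.3/10) + 10^(83.5/10) + 10^(67.5/10) + 10^(86.3/10) = 6.696e+08.
Back to dB: 10·log₁₀ Σ = 88.3 dB.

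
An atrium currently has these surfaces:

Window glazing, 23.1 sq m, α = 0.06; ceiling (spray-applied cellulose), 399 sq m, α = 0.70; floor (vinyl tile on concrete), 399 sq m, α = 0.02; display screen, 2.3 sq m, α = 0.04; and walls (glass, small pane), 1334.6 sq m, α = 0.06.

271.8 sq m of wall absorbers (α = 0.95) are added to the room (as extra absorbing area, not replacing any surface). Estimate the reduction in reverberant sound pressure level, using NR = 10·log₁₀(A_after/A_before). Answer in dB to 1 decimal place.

Total absorption A_before = 23.1*0.06 + 399*0.70 + 399*0.02 + 2.3*0.04 + 1334.6*0.06
  = 1.386 + 279.300 + 7.980 + 0.092 + 80.076 = 368.834 sq m sabins.
Added absorption = 271.8 × 0.95 = 258.210 sabins.
New total A_after = 627.044 sabins.
NR = 10·log₁₀(627.044/368.834) = 2.3 dB.

2.3 dB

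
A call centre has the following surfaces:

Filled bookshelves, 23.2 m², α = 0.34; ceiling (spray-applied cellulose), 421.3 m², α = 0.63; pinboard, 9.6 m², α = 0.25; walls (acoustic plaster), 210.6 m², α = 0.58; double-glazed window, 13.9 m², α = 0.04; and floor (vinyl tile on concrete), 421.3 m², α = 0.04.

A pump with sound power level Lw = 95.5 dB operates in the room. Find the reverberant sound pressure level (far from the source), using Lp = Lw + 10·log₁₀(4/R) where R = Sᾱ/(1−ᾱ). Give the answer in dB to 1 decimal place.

A = 415.263 sabins; S = 1099.9 m².
ᾱ = 0.3775, so room constant R = A/(1−ᾱ) = 667.089 m².
Lp = Lw + 10 log₁₀(4/R) = 95.5 -22.22 = 73.3 dB.

73.3 dB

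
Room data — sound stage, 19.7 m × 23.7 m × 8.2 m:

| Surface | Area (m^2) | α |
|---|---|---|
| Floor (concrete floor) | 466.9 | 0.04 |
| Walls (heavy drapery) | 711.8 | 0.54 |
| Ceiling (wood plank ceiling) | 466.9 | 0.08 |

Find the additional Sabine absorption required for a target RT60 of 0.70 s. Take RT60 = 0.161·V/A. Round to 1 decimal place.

440.2 sabins

Summing Sᵢαᵢ: 18.676 + 384.372 + 37.352 → A₁ = 440.400 sabins.
V = 3828.498 m³. Required absorption A₂ = 0.161 × 3828.498 / 0.70 = 880.555 sabins.
Shortfall: 880.555 − 440.400 = 440.2 sabins.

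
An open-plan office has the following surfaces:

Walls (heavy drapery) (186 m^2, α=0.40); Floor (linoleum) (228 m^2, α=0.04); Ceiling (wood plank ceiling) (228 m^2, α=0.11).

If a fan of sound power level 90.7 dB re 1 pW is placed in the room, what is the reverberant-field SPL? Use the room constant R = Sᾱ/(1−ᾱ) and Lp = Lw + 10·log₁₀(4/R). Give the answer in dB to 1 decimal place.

75.6 dB

Σ(Sᵢαᵢ) = 186·0.40 + 228·0.04 + 228·0.11 = 108.600; total area S = 642.0 m^2.
ᾱ = 0.1692, so room constant R = A/(1−ᾱ) = 130.717 m^2.
Lp = 90.7 + 10·log₁₀(4/130.717) = 90.7 + (-15.14) = 75.6 dB.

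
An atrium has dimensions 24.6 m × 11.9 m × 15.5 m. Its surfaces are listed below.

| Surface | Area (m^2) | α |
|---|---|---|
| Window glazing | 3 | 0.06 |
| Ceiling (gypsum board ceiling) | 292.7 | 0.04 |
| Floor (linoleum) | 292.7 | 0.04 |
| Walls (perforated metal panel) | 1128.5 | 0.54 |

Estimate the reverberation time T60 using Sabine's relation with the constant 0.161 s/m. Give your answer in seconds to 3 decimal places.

Summing Sᵢαᵢ: 0.180 + 11.708 + 11.708 + 609.390 → A = 632.986 sabins.
Volume V = 24.6 × 11.9 × 15.5 = 4537.47 m³.
T = 0.161 V/A = 0.161·4537.47/632.986 = 1.154 s.

1.154 sec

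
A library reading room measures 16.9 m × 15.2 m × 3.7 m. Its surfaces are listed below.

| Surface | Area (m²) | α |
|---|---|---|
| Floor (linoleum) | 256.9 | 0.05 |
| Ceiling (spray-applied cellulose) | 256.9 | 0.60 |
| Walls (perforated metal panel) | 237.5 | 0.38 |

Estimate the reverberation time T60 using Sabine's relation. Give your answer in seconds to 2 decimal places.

0.59 sec

Equivalent absorption area: A = 256.9×0.05 + 256.9×0.60 + 237.5×0.38 = 257.235 m².
V = 16.9·15.2·3.7 = 950.456 m³.
T = 0.161 V/A = 0.161·950.456/257.235 = 0.59 s.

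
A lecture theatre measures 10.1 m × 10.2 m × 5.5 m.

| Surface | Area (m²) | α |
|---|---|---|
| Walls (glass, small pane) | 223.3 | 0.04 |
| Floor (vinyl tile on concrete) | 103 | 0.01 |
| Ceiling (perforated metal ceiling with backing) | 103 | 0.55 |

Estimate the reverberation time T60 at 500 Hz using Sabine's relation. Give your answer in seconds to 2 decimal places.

1.37 s

Summing Sᵢαᵢ: 8.932 + 1.030 + 56.650 → A = 66.612 sabins.
V = 10.1·10.2·5.5 = 566.61 m³.
T = 0.161 V/A = 0.161·566.61/66.612 = 1.37 s.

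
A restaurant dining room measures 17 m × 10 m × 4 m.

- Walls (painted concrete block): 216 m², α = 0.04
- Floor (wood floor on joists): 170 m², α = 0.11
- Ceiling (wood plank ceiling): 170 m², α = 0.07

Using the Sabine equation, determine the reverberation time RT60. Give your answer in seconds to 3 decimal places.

Equivalent absorption area: A = 216×0.04 + 170×0.11 + 170×0.07 = 39.240 m².
Volume V = 17 × 10 × 4 = 680 m³.
T = 0.161 V/A = 0.161·680/39.240 = 2.790 s.

2.790 s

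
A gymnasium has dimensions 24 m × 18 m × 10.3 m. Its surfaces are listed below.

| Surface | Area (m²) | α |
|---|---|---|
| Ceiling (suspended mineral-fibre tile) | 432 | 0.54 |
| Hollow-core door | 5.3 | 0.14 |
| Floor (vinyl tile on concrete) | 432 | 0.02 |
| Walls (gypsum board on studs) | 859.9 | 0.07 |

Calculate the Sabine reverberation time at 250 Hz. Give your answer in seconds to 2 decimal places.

Total absorption A = 432*0.54 + 5.3*0.14 + 432*0.02 + 859.9*0.07
  = 233.280 + 0.742 + 8.640 + 60.193 = 302.855 m² sabins.
Room volume: 4449.6 m³.
Sabine: RT60 = 0.161 × 4449.6 / 302.855 = 2.37 s.

2.37 s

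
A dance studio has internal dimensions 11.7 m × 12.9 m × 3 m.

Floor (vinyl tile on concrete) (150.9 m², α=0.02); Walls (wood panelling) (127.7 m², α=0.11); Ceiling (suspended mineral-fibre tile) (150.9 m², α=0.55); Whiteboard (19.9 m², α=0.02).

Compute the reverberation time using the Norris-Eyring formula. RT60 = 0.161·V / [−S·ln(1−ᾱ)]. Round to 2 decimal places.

S = Σ Sᵢ = 449.4 m².
Absorption A = 150.9×0.02 + 127.7×0.11 + 150.9×0.55 + 19.9×0.02 = 100.458 sabins.
Mean coefficient ᾱ = A/S = 0.2235.
−S·ln(1−ᾱ) = −449.4 × ln(1 − 0.2235) = 113.680.
V = 11.7 × 12.9 × 3 = 452.79 m³.
T = 0.161·V/[−S·ln(1−ᾱ)] = 0.161·452.79/113.680 = 0.64 s.

0.64 s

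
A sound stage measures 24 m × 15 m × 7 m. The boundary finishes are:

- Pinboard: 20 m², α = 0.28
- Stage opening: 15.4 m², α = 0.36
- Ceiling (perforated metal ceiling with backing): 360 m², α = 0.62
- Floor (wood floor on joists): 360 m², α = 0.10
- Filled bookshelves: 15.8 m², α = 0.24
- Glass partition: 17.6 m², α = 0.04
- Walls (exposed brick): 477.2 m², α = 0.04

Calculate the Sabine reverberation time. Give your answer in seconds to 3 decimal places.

Total absorption A = 20·0.28 + 15.4·0.36 + 360·0.62 + 360·0.10 + 15.8·0.24 + 17.6·0.04 + 477.2·0.04
  = 5.600 + 5.544 + 223.200 + 36.000 + 3.792 + 0.704 + 19.088 = 293.928 m² sabins.
Room volume: 2520 m³.
RT60 = 0.161 · V / A = 0.161 × 2520 / 293.928 = 1.380 s.

1.380 sec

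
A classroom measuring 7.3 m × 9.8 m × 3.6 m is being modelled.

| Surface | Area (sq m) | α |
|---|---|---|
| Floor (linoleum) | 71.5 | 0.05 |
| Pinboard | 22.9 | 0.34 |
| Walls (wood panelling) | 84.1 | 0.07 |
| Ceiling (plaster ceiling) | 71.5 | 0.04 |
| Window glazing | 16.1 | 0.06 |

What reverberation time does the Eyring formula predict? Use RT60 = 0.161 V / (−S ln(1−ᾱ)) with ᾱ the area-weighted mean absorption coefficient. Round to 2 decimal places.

1.89 sec

S = Σ Sᵢ = 266.1 sq m.
Σ(Sᵢαᵢ) = 71.5×0.05 + 22.9×0.34 + 84.1×0.07 + 71.5×0.04 + 16.1×0.06 = 21.074.
ᾱ = 21.074 / 266.1 = 0.0792.
Eyring denominator: −S ln(1−ᾱ) = 21.957.
V = 7.3 × 9.8 × 3.6 = 257.544 m³.
T = 0.161·V/[−S·ln(1−ᾱ)] = 0.161·257.544/21.957 = 1.89 s.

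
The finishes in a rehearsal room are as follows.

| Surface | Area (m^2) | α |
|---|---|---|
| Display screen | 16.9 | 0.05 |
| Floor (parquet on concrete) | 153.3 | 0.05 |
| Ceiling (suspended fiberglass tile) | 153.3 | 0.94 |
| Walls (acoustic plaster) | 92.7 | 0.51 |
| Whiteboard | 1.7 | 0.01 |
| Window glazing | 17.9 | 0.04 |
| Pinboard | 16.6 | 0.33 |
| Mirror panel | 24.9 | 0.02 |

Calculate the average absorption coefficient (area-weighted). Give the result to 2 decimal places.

0.43

Total surface area S = 477.3 m^2.
Σ(Sᵢαᵢ) = 16.9×0.05 + 153.3×0.05 + 153.3×0.94 + 92.7×0.51 + 1.7×0.01 + 17.9×0.04 + 16.6×0.33 + 24.9×0.02 = 206.598.
ᾱ = A/S = 0.43.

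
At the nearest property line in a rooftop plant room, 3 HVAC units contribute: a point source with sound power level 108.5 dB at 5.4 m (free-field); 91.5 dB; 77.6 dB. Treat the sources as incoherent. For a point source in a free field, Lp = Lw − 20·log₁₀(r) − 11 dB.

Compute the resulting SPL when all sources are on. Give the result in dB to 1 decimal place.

Source at 5.4 m: Lp = 108.5 − 20·log₁₀(5.4) − 11 = 82.9 dB.
Sum in the linear (power) domain: Σ 10^(Lᵢ/10) = 10^(82.9/10) + 10^(91.5/10) + 10^(77.6/10) = 1.665e+09.
Back to dB: 10·log₁₀ Σ = 92.2 dB.

92.2 dB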